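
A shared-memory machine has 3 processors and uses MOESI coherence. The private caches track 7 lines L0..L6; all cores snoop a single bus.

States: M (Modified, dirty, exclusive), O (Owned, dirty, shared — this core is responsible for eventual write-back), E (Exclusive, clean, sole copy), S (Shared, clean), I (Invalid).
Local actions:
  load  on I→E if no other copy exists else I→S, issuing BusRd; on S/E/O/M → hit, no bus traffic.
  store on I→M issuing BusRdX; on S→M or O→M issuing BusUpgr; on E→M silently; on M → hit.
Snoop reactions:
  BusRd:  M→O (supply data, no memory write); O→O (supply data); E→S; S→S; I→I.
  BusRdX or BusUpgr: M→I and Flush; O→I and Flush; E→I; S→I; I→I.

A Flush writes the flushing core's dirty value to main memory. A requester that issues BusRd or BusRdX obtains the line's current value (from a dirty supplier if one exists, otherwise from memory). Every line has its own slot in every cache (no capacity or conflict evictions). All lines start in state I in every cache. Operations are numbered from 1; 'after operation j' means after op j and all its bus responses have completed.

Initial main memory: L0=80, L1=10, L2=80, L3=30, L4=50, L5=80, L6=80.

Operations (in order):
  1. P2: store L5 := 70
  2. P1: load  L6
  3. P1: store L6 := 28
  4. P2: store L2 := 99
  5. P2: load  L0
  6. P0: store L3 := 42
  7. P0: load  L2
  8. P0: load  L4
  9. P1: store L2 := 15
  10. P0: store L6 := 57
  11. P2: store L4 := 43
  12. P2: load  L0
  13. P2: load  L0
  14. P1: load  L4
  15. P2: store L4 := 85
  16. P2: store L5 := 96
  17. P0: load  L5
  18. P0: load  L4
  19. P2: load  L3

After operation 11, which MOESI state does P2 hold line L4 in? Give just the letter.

step 1: P2: store L5 := 70  ⟶  IIM  (L5)  txn=BusRdX  M[L5]=80
step 2: P1: load  L6  ⟶  IEI  (L6)  txn=BusRd  M[L6]=80
step 3: P1: store L6 := 28  ⟶  IMI  (L6)  txn=∅  M[L6]=80
step 4: P2: store L2 := 99  ⟶  IIM  (L2)  txn=BusRdX  M[L2]=80
step 5: P2: load  L0  ⟶  IIE  (L0)  txn=BusRd  M[L0]=80
step 6: P0: store L3 := 42  ⟶  MII  (L3)  txn=BusRdX  M[L3]=30
step 7: P0: load  L2  ⟶  SIO  (L2)  txn=BusRd  M[L2]=80
step 8: P0: load  L4  ⟶  EII  (L4)  txn=BusRd  M[L4]=50
step 9: P1: store L2 := 15  ⟶  IMI  (L2)  txn=BusRdX+Flush  M[L2]=99
step 10: P0: store L6 := 57  ⟶  MII  (L6)  txn=BusRdX+Flush  M[L6]=28
step 11: P2: store L4 := 43  ⟶  IIM  (L4)  txn=BusRdX  M[L4]=50
step 12: P2: load  L0  ⟶  IIE  (L0)  txn=∅  M[L0]=80
step 13: P2: load  L0  ⟶  IIE  (L0)  txn=∅  M[L0]=80
step 14: P1: load  L4  ⟶  ISO  (L4)  txn=BusRd  M[L4]=50
step 15: P2: store L4 := 85  ⟶  IIM  (L4)  txn=BusUpgr  M[L4]=50
step 16: P2: store L5 := 96  ⟶  IIM  (L5)  txn=∅  M[L5]=80
step 17: P0: load  L5  ⟶  SIO  (L5)  txn=BusRd  M[L5]=80
step 18: P0: load  L4  ⟶  SIO  (L4)  txn=BusRd  M[L4]=50
step 19: P2: load  L3  ⟶  OIS  (L3)  txn=BusRd  M[L3]=30

state = M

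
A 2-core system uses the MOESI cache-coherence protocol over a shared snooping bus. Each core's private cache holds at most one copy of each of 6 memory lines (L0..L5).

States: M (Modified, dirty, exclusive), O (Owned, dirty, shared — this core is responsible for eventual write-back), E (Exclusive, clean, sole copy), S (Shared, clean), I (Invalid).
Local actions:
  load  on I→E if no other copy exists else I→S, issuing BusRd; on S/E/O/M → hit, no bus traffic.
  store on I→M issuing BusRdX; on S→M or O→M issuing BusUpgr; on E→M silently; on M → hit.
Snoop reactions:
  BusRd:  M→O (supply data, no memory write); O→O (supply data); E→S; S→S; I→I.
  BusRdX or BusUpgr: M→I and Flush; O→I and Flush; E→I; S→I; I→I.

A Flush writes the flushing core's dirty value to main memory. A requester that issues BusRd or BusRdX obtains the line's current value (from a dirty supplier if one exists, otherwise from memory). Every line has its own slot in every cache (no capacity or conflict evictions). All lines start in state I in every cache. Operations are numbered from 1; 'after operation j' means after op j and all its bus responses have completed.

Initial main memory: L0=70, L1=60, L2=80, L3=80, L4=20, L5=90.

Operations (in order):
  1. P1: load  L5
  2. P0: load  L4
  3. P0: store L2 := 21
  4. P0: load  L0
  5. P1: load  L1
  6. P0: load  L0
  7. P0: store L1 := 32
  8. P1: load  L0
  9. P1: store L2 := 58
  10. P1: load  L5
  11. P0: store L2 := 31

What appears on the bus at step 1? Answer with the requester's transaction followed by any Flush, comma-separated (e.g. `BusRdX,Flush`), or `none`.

step 1: P1: load  L5  ⟶  IE  (L5)  txn=BusRd  M[L5]=90
step 2: P0: load  L4  ⟶  EI  (L4)  txn=BusRd  M[L4]=20
step 3: P0: store L2 := 21  ⟶  MI  (L2)  txn=BusRdX  M[L2]=80
step 4: P0: load  L0  ⟶  EI  (L0)  txn=BusRd  M[L0]=70
step 5: P1: load  L1  ⟶  IE  (L1)  txn=BusRd  M[L1]=60
step 6: P0: load  L0  ⟶  EI  (L0)  txn=∅  M[L0]=70
step 7: P0: store L1 := 32  ⟶  MI  (L1)  txn=BusRdX  M[L1]=60
step 8: P1: load  L0  ⟶  SS  (L0)  txn=BusRd  M[L0]=70
step 9: P1: store L2 := 58  ⟶  IM  (L2)  txn=BusRdX+Flush  M[L2]=21
step 10: P1: load  L5  ⟶  IE  (L5)  txn=∅  M[L5]=90
step 11: P0: store L2 := 31  ⟶  MI  (L2)  txn=BusRdX+Flush  M[L2]=58

bus = BusRd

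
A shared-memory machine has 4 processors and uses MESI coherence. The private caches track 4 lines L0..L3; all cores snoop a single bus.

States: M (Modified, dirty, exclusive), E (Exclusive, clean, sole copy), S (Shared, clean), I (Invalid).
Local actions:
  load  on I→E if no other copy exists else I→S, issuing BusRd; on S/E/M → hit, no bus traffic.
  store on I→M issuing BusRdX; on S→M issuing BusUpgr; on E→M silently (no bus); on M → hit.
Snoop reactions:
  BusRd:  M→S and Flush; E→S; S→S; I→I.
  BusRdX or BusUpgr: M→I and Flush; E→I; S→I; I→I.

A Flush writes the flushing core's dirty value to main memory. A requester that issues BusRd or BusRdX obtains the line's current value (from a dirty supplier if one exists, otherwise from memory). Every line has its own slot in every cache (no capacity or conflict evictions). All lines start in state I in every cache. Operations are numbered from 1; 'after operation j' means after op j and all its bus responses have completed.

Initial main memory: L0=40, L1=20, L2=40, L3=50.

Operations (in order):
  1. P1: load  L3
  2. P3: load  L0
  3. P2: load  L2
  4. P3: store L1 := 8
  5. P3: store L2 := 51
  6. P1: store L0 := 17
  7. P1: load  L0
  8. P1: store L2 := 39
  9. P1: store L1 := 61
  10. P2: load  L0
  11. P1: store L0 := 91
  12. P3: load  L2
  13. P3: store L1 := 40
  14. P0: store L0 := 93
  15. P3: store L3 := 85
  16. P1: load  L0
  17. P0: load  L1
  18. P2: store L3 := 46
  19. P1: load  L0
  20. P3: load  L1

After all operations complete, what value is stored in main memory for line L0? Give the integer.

memory[L0] = 93

  op1 P1: load  L3 → I/E/I/I on L3; bus BusRd; mem=50
  op2 P3: load  L0 → I/I/I/E on L0; bus BusRd; mem=40
  op3 P2: load  L2 → I/I/E/I on L2; bus BusRd; mem=40
  op4 P3: store L1 := 8 → I/I/I/M on L1; bus BusRdX; mem=20
  op5 P3: store L2 := 51 → I/I/I/M on L2; bus BusRdX; mem=40
  op6 P1: store L0 := 17 → I/M/I/I on L0; bus BusRdX; mem=40
  op7 P1: load  L0 → I/M/I/I on L0; bus (none); mem=40
  op8 P1: store L2 := 39 → I/M/I/I on L2; bus BusRdX Flush; mem=51
  op9 P1: store L1 := 61 → I/M/I/I on L1; bus BusRdX Flush; mem=8
  op10 P2: load  L0 → I/S/S/I on L0; bus BusRd Flush; mem=17
  op11 P1: store L0 := 91 → I/M/I/I on L0; bus BusUpgr; mem=17
  op12 P3: load  L2 → I/S/I/S on L2; bus BusRd Flush; mem=39
  op13 P3: store L1 := 40 → I/I/I/M on L1; bus BusRdX Flush; mem=61
  op14 P0: store L0 := 93 → M/I/I/I on L0; bus BusRdX Flush; mem=91
  op15 P3: store L3 := 85 → I/I/I/M on L3; bus BusRdX; mem=50
  op16 P1: load  L0 → S/S/I/I on L0; bus BusRd Flush; mem=93
  op17 P0: load  L1 → S/I/I/S on L1; bus BusRd Flush; mem=40
  op18 P2: store L3 := 46 → I/I/M/I on L3; bus BusRdX Flush; mem=85
  op19 P1: load  L0 → S/S/I/I on L0; bus (none); mem=93
  op20 P3: load  L1 → S/I/I/S on L1; bus (none); mem=40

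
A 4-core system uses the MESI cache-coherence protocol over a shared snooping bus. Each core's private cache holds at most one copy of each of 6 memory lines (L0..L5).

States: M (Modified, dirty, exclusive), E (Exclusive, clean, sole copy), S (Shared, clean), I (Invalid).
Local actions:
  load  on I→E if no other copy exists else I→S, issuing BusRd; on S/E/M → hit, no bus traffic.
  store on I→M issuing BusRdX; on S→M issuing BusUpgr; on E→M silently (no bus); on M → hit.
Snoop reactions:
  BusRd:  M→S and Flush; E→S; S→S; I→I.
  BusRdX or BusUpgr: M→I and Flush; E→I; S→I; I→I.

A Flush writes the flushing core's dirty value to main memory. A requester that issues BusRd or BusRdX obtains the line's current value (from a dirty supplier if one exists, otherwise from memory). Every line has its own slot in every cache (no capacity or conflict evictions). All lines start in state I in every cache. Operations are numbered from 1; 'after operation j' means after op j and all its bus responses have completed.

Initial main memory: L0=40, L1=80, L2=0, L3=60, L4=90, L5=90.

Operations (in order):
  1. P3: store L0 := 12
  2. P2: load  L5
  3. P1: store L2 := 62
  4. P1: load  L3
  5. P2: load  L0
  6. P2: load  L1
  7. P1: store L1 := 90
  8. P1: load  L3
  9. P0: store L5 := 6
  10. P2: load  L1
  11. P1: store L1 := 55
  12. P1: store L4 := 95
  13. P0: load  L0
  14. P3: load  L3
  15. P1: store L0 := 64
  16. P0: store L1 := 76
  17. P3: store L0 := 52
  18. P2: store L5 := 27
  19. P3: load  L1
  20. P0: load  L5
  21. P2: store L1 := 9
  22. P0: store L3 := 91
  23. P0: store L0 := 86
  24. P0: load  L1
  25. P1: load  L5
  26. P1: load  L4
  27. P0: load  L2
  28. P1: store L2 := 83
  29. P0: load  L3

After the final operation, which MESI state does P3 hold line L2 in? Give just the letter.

state = I

  op1 P3: store L0 := 12 → I/I/I/M on L0; bus BusRdX; mem=40
  op2 P2: load  L5 → I/I/E/I on L5; bus BusRd; mem=90
  op3 P1: store L2 := 62 → I/M/I/I on L2; bus BusRdX; mem=0
  op4 P1: load  L3 → I/E/I/I on L3; bus BusRd; mem=60
  op5 P2: load  L0 → I/I/S/S on L0; bus BusRd Flush; mem=12
  op6 P2: load  L1 → I/I/E/I on L1; bus BusRd; mem=80
  op7 P1: store L1 := 90 → I/M/I/I on L1; bus BusRdX; mem=80
  op8 P1: load  L3 → I/E/I/I on L3; bus (none); mem=60
  op9 P0: store L5 := 6 → M/I/I/I on L5; bus BusRdX; mem=90
  op10 P2: load  L1 → I/S/S/I on L1; bus BusRd Flush; mem=90
  op11 P1: store L1 := 55 → I/M/I/I on L1; bus BusUpgr; mem=90
  op12 P1: store L4 := 95 → I/M/I/I on L4; bus BusRdX; mem=90
  op13 P0: load  L0 → S/I/S/S on L0; bus BusRd; mem=12
  op14 P3: load  L3 → I/S/I/S on L3; bus BusRd; mem=60
  op15 P1: store L0 := 64 → I/M/I/I on L0; bus BusRdX; mem=12
  op16 P0: store L1 := 76 → M/I/I/I on L1; bus BusRdX Flush; mem=55
  op17 P3: store L0 := 52 → I/I/I/M on L0; bus BusRdX Flush; mem=64
  op18 P2: store L5 := 27 → I/I/M/I on L5; bus BusRdX Flush; mem=6
  op19 P3: load  L1 → S/I/I/S on L1; bus BusRd Flush; mem=76
  op20 P0: load  L5 → S/I/S/I on L5; bus BusRd Flush; mem=27
  op21 P2: store L1 := 9 → I/I/M/I on L1; bus BusRdX; mem=76
  op22 P0: store L3 := 91 → M/I/I/I on L3; bus BusRdX; mem=60
  op23 P0: store L0 := 86 → M/I/I/I on L0; bus BusRdX Flush; mem=52
  op24 P0: load  L1 → S/I/S/I on L1; bus BusRd Flush; mem=9
  op25 P1: load  L5 → S/S/S/I on L5; bus BusRd; mem=27
  op26 P1: load  L4 → I/M/I/I on L4; bus (none); mem=90
  op27 P0: load  L2 → S/S/I/I on L2; bus BusRd Flush; mem=62
  op28 P1: store L2 := 83 → I/M/I/I on L2; bus BusUpgr; mem=62
  op29 P0: load  L3 → M/I/I/I on L3; bus (none); mem=60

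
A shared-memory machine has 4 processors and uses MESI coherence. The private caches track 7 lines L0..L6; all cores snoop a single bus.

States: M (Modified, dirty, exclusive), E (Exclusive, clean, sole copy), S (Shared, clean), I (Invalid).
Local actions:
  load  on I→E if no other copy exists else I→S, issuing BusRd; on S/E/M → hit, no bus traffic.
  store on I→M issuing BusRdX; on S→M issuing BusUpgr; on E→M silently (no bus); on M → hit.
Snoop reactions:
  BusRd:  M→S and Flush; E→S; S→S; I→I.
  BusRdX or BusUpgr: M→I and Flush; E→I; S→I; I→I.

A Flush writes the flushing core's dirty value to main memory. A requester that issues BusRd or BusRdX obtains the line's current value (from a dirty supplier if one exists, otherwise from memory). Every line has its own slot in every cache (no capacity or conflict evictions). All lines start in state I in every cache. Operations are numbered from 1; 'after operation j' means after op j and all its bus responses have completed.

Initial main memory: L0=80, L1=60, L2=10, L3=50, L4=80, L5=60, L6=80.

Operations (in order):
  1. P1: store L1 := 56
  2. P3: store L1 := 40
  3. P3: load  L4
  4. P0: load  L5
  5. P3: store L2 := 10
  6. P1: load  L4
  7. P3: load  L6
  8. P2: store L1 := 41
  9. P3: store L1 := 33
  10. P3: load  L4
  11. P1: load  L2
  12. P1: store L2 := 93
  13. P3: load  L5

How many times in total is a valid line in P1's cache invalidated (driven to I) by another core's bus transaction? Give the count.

invalidations = 1

step 1: P1: store L1 := 56  ⟶  IMII  (L1)  txn=BusRdX  M[L1]=60
step 2: P3: store L1 := 40  ⟶  IIIM  (L1)  txn=BusRdX+Flush  M[L1]=56
step 3: P3: load  L4  ⟶  IIIE  (L4)  txn=BusRd  M[L4]=80
step 4: P0: load  L5  ⟶  EIII  (L5)  txn=BusRd  M[L5]=60
step 5: P3: store L2 := 10  ⟶  IIIM  (L2)  txn=BusRdX  M[L2]=10
step 6: P1: load  L4  ⟶  ISIS  (L4)  txn=BusRd  M[L4]=80
step 7: P3: load  L6  ⟶  IIIE  (L6)  txn=BusRd  M[L6]=80
step 8: P2: store L1 := 41  ⟶  IIMI  (L1)  txn=BusRdX+Flush  M[L1]=40
step 9: P3: store L1 := 33  ⟶  IIIM  (L1)  txn=BusRdX+Flush  M[L1]=41
step 10: P3: load  L4  ⟶  ISIS  (L4)  txn=∅  M[L4]=80
step 11: P1: load  L2  ⟶  ISIS  (L2)  txn=BusRd+Flush  M[L2]=10
step 12: P1: store L2 := 93  ⟶  IMII  (L2)  txn=BusUpgr  M[L2]=10
step 13: P3: load  L5  ⟶  SIIS  (L5)  txn=BusRd  M[L5]=60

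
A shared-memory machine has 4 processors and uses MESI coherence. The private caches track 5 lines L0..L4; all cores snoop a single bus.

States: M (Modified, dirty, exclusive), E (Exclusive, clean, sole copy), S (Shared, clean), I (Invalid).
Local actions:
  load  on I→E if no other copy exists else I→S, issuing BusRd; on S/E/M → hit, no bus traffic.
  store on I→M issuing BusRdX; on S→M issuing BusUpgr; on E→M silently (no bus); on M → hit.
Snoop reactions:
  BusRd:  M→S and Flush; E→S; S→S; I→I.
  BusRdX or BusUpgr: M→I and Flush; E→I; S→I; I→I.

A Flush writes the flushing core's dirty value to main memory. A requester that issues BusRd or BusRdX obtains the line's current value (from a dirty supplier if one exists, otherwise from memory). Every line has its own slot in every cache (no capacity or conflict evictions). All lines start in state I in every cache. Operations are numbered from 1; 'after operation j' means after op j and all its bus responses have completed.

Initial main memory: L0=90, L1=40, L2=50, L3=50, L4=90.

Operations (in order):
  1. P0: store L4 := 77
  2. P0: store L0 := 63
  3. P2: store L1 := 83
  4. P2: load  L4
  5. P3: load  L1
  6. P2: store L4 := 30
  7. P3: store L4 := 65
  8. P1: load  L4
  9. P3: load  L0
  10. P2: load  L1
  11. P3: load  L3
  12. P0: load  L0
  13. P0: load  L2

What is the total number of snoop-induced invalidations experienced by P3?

invalidations = 0

  op1 P0: store L4 := 77 → M/I/I/I on L4; bus BusRdX; mem=90
  op2 P0: store L0 := 63 → M/I/I/I on L0; bus BusRdX; mem=90
  op3 P2: store L1 := 83 → I/I/M/I on L1; bus BusRdX; mem=40
  op4 P2: load  L4 → S/I/S/I on L4; bus BusRd Flush; mem=77
  op5 P3: load  L1 → I/I/S/S on L1; bus BusRd Flush; mem=83
  op6 P2: store L4 := 30 → I/I/M/I on L4; bus BusUpgr; mem=77
  op7 P3: store L4 := 65 → I/I/I/M on L4; bus BusRdX Flush; mem=30
  op8 P1: load  L4 → I/S/I/S on L4; bus BusRd Flush; mem=65
  op9 P3: load  L0 → S/I/I/S on L0; bus BusRd Flush; mem=63
  op10 P2: load  L1 → I/I/S/S on L1; bus (none); mem=83
  op11 P3: load  L3 → I/I/I/E on L3; bus BusRd; mem=50
  op12 P0: load  L0 → S/I/I/S on L0; bus (none); mem=63
  op13 P0: load  L2 → E/I/I/I on L2; bus BusRd; mem=50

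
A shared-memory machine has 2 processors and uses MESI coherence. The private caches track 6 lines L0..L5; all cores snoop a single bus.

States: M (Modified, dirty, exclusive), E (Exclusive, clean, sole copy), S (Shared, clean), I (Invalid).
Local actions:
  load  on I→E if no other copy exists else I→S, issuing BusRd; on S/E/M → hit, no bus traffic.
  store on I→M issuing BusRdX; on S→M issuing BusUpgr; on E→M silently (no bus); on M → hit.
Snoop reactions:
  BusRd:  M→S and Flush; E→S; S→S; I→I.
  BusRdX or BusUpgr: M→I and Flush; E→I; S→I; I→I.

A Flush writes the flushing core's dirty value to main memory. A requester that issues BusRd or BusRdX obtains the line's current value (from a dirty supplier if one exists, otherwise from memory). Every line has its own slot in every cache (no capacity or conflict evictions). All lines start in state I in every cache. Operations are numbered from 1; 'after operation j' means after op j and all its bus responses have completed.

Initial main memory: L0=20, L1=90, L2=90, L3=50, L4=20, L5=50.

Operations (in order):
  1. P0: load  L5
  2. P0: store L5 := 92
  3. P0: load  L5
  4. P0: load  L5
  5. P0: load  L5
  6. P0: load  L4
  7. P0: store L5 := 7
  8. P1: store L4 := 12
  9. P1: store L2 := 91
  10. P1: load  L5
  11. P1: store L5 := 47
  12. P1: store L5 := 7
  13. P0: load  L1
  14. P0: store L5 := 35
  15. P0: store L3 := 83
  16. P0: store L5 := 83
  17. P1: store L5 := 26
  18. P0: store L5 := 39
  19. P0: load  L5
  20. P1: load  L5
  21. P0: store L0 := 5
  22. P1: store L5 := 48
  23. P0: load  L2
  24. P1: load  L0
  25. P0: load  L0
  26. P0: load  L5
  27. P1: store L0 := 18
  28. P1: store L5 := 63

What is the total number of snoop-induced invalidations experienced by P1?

[1] P0: load  L5 | P0:E(50), P1:I | bus: BusRd
[2] P0: store L5 := 92 | P0:M(92), P1:I | bus: none
[3] P0: load  L5 | P0:M(92), P1:I | bus: none
[4] P0: load  L5 | P0:M(92), P1:I | bus: none
[5] P0: load  L5 | P0:M(92), P1:I | bus: none
[6] P0: load  L4 | P0:E(20), P1:I | bus: BusRd
[7] P0: store L5 := 7 | P0:M(7), P1:I | bus: none
[8] P1: store L4 := 12 | P0:I, P1:M(12) | bus: BusRdX
[9] P1: store L2 := 91 | P0:I, P1:M(91) | bus: BusRdX
[10] P1: load  L5 | P0:S(7), P1:S(7) | bus: BusRd,Flush
[11] P1: store L5 := 47 | P0:I, P1:M(47) | bus: BusUpgr
[12] P1: store L5 := 7 | P0:I, P1:M(7) | bus: none
[13] P0: load  L1 | P0:E(90), P1:I | bus: BusRd
[14] P0: store L5 := 35 | P0:M(35), P1:I | bus: BusRdX,Flush
[15] P0: store L3 := 83 | P0:M(83), P1:I | bus: BusRdX
[16] P0: store L5 := 83 | P0:M(83), P1:I | bus: none
[17] P1: store L5 := 26 | P0:I, P1:M(26) | bus: BusRdX,Flush
[18] P0: store L5 := 39 | P0:M(39), P1:I | bus: BusRdX,Flush
[19] P0: load  L5 | P0:M(39), P1:I | bus: none
[20] P1: load  L5 | P0:S(39), P1:S(39) | bus: BusRd,Flush
[21] P0: store L0 := 5 | P0:M(5), P1:I | bus: BusRdX
[22] P1: store L5 := 48 | P0:I, P1:M(48) | bus: BusUpgr
[23] P0: load  L2 | P0:S(91), P1:S(91) | bus: BusRd,Flush
[24] P1: load  L0 | P0:S(5), P1:S(5) | bus: BusRd,Flush
[25] P0: load  L0 | P0:S(5), P1:S(5) | bus: none
[26] P0: load  L5 | P0:S(48), P1:S(48) | bus: BusRd,Flush
[27] P1: store L0 := 18 | P0:I, P1:M(18) | bus: BusUpgr
[28] P1: store L5 := 63 | P0:I, P1:M(63) | bus: BusUpgr

invalidations = 2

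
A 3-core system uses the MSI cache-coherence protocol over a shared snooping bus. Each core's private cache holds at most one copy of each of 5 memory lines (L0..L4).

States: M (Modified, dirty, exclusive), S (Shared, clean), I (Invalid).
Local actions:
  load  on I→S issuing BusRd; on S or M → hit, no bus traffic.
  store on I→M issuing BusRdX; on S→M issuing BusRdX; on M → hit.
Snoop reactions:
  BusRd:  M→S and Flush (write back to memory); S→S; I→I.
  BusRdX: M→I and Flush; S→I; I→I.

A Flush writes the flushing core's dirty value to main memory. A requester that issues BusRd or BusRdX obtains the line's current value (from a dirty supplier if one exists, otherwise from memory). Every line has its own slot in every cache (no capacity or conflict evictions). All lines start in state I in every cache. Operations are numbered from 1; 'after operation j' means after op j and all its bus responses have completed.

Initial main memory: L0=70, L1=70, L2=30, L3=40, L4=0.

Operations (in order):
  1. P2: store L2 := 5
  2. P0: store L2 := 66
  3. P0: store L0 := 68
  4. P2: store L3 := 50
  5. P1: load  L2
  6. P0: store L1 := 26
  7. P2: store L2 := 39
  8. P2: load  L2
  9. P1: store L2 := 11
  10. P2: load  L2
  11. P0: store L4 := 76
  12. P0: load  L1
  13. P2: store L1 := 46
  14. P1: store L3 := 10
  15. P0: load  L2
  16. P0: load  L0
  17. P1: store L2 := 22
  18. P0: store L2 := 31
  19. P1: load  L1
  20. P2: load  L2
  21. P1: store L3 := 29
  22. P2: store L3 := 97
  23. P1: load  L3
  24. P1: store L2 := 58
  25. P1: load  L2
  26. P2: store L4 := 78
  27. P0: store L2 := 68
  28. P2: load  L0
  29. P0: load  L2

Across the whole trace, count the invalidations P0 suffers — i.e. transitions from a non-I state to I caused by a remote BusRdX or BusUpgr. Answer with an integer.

[1] P2: store L2 := 5 | P0:I, P1:I, P2:M(5) | bus: BusRdX
[2] P0: store L2 := 66 | P0:M(66), P1:I, P2:I | bus: BusRdX,Flush
[3] P0: store L0 := 68 | P0:M(68), P1:I, P2:I | bus: BusRdX
[4] P2: store L3 := 50 | P0:I, P1:I, P2:M(50) | bus: BusRdX
[5] P1: load  L2 | P0:S(66), P1:S(66), P2:I | bus: BusRd,Flush
[6] P0: store L1 := 26 | P0:M(26), P1:I, P2:I | bus: BusRdX
[7] P2: store L2 := 39 | P0:I, P1:I, P2:M(39) | bus: BusRdX
[8] P2: load  L2 | P0:I, P1:I, P2:M(39) | bus: none
[9] P1: store L2 := 11 | P0:I, P1:M(11), P2:I | bus: BusRdX,Flush
[10] P2: load  L2 | P0:I, P1:S(11), P2:S(11) | bus: BusRd,Flush
[11] P0: store L4 := 76 | P0:M(76), P1:I, P2:I | bus: BusRdX
[12] P0: load  L1 | P0:M(26), P1:I, P2:I | bus: none
[13] P2: store L1 := 46 | P0:I, P1:I, P2:M(46) | bus: BusRdX,Flush
[14] P1: store L3 := 10 | P0:I, P1:M(10), P2:I | bus: BusRdX,Flush
[15] P0: load  L2 | P0:S(11), P1:S(11), P2:S(11) | bus: BusRd
[16] P0: load  L0 | P0:M(68), P1:I, P2:I | bus: none
[17] P1: store L2 := 22 | P0:I, P1:M(22), P2:I | bus: BusRdX
[18] P0: store L2 := 31 | P0:M(31), P1:I, P2:I | bus: BusRdX,Flush
[19] P1: load  L1 | P0:I, P1:S(46), P2:S(46) | bus: BusRd,Flush
[20] P2: load  L2 | P0:S(31), P1:I, P2:S(31) | bus: BusRd,Flush
[21] P1: store L3 := 29 | P0:I, P1:M(29), P2:I | bus: none
[22] P2: store L3 := 97 | P0:I, P1:I, P2:M(97) | bus: BusRdX,Flush
[23] P1: load  L3 | P0:I, P1:S(97), P2:S(97) | bus: BusRd,Flush
[24] P1: store L2 := 58 | P0:I, P1:M(58), P2:I | bus: BusRdX
[25] P1: load  L2 | P0:I, P1:M(58), P2:I | bus: none
[26] P2: store L4 := 78 | P0:I, P1:I, P2:M(78) | bus: BusRdX,Flush
[27] P0: store L2 := 68 | P0:M(68), P1:I, P2:I | bus: BusRdX,Flush
[28] P2: load  L0 | P0:S(68), P1:I, P2:S(68) | bus: BusRd,Flush
[29] P0: load  L2 | P0:M(68), P1:I, P2:I | bus: none

invalidations = 5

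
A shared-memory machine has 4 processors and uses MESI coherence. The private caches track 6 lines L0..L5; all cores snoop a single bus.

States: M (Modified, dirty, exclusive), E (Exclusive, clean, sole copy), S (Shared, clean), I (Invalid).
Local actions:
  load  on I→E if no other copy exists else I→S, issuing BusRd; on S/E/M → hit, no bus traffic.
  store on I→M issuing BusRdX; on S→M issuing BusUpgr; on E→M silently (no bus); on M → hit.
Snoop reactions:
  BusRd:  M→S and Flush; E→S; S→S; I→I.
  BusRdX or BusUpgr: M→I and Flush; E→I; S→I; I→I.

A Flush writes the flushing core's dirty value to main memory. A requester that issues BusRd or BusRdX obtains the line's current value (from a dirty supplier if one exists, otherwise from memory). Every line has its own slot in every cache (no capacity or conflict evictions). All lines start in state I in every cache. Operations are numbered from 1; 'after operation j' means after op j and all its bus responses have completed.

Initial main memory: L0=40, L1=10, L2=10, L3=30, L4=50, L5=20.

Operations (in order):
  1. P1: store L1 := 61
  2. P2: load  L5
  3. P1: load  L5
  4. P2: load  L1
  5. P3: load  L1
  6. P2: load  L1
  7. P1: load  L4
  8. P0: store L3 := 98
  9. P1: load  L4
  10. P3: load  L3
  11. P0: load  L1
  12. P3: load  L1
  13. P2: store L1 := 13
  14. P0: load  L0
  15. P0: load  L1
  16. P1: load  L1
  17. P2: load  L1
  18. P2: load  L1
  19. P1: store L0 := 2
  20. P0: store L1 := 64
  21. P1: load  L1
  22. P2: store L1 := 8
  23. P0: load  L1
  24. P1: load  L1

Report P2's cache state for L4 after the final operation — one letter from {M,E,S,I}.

[1] P1: store L1 := 61 | P0:I, P1:M(61), P2:I, P3:I | bus: BusRdX
[2] P2: load  L5 | P0:I, P1:I, P2:E(20), P3:I | bus: BusRd
[3] P1: load  L5 | P0:I, P1:S(20), P2:S(20), P3:I | bus: BusRd
[4] P2: load  L1 | P0:I, P1:S(61), P2:S(61), P3:I | bus: BusRd,Flush
[5] P3: load  L1 | P0:I, P1:S(61), P2:S(61), P3:S(61) | bus: BusRd
[6] P2: load  L1 | P0:I, P1:S(61), P2:S(61), P3:S(61) | bus: none
[7] P1: load  L4 | P0:I, P1:E(50), P2:I, P3:I | bus: BusRd
[8] P0: store L3 := 98 | P0:M(98), P1:I, P2:I, P3:I | bus: BusRdX
[9] P1: load  L4 | P0:I, P1:E(50), P2:I, P3:I | bus: none
[10] P3: load  L3 | P0:S(98), P1:I, P2:I, P3:S(98) | bus: BusRd,Flush
[11] P0: load  L1 | P0:S(61), P1:S(61), P2:S(61), P3:S(61) | bus: BusRd
[12] P3: load  L1 | P0:S(61), P1:S(61), P2:S(61), P3:S(61) | bus: none
[13] P2: store L1 := 13 | P0:I, P1:I, P2:M(13), P3:I | bus: BusUpgr
[14] P0: load  L0 | P0:E(40), P1:I, P2:I, P3:I | bus: BusRd
[15] P0: load  L1 | P0:S(13), P1:I, P2:S(13), P3:I | bus: BusRd,Flush
[16] P1: load  L1 | P0:S(13), P1:S(13), P2:S(13), P3:I | bus: BusRd
[17] P2: load  L1 | P0:S(13), P1:S(13), P2:S(13), P3:I | bus: none
[18] P2: load  L1 | P0:S(13), P1:S(13), P2:S(13), P3:I | bus: none
[19] P1: store L0 := 2 | P0:I, P1:M(2), P2:I, P3:I | bus: BusRdX
[20] P0: store L1 := 64 | P0:M(64), P1:I, P2:I, P3:I | bus: BusUpgr
[21] P1: load  L1 | P0:S(64), P1:S(64), P2:I, P3:I | bus: BusRd,Flush
[22] P2: store L1 := 8 | P0:I, P1:I, P2:M(8), P3:I | bus: BusRdX
[23] P0: load  L1 | P0:S(8), P1:I, P2:S(8), P3:I | bus: BusRd,Flush
[24] P1: load  L1 | P0:S(8), P1:S(8), P2:S(8), P3:I | bus: BusRd

state = I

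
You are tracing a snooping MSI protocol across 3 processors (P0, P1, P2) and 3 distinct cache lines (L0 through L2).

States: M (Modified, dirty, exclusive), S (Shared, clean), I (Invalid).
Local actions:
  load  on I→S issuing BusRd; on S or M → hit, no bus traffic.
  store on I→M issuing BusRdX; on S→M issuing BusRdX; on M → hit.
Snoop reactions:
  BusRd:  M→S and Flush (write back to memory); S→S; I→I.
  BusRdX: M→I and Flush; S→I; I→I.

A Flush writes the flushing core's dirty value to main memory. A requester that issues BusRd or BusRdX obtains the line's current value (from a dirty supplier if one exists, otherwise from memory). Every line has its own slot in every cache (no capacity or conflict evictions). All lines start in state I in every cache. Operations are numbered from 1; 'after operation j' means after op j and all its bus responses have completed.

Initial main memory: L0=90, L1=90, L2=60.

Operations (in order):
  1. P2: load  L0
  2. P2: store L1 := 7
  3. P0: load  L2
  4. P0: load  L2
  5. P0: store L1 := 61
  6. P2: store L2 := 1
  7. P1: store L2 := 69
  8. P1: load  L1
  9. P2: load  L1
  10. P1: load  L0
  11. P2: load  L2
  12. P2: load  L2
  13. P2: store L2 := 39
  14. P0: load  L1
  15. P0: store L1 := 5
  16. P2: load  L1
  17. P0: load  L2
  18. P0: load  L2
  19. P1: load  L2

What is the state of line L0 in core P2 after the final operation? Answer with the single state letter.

[1] P2: load  L0 | P0:I, P1:I, P2:S(90) | bus: BusRd
[2] P2: store L1 := 7 | P0:I, P1:I, P2:M(7) | bus: BusRdX
[3] P0: load  L2 | P0:S(60), P1:I, P2:I | bus: BusRd
[4] P0: load  L2 | P0:S(60), P1:I, P2:I | bus: none
[5] P0: store L1 := 61 | P0:M(61), P1:I, P2:I | bus: BusRdX,Flush
[6] P2: store L2 := 1 | P0:I, P1:I, P2:M(1) | bus: BusRdX
[7] P1: store L2 := 69 | P0:I, P1:M(69), P2:I | bus: BusRdX,Flush
[8] P1: load  L1 | P0:S(61), P1:S(61), P2:I | bus: BusRd,Flush
[9] P2: load  L1 | P0:S(61), P1:S(61), P2:S(61) | bus: BusRd
[10] P1: load  L0 | P0:I, P1:S(90), P2:S(90) | bus: BusRd
[11] P2: load  L2 | P0:I, P1:S(69), P2:S(69) | bus: BusRd,Flush
[12] P2: load  L2 | P0:I, P1:S(69), P2:S(69) | bus: none
[13] P2: store L2 := 39 | P0:I, P1:I, P2:M(39) | bus: BusRdX
[14] P0: load  L1 | P0:S(61), P1:S(61), P2:S(61) | bus: none
[15] P0: store L1 := 5 | P0:M(5), P1:I, P2:I | bus: BusRdX
[16] P2: load  L1 | P0:S(5), P1:I, P2:S(5) | bus: BusRd,Flush
[17] P0: load  L2 | P0:S(39), P1:I, P2:S(39) | bus: BusRd,Flush
[18] P0: load  L2 | P0:S(39), P1:I, P2:S(39) | bus: none
[19] P1: load  L2 | P0:S(39), P1:S(39), P2:S(39) | bus: BusRd

state = S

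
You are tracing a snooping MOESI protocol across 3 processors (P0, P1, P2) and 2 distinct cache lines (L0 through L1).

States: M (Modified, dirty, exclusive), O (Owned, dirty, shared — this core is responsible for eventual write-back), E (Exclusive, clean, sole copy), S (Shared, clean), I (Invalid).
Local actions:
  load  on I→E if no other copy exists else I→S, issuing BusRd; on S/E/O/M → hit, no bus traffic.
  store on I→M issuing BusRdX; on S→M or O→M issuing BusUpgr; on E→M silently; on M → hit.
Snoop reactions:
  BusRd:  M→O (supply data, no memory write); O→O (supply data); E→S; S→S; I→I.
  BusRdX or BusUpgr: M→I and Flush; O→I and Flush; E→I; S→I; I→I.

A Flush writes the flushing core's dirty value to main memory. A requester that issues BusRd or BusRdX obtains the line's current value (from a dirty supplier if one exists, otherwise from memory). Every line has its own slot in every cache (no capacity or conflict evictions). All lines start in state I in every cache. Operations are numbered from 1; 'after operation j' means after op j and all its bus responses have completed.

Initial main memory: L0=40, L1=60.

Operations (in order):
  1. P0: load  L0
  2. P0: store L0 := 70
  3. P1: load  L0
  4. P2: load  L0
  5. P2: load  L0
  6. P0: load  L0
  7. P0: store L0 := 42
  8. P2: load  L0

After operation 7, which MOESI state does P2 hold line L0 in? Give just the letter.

state = I

step 1: P0: load  L0  ⟶  EII  (L0)  txn=BusRd  M[L0]=40
step 2: P0: store L0 := 70  ⟶  MII  (L0)  txn=∅  M[L0]=40
step 3: P1: load  L0  ⟶  OSI  (L0)  txn=BusRd  M[L0]=40
step 4: P2: load  L0  ⟶  OSS  (L0)  txn=BusRd  M[L0]=40
step 5: P2: load  L0  ⟶  OSS  (L0)  txn=∅  M[L0]=40
step 6: P0: load  L0  ⟶  OSS  (L0)  txn=∅  M[L0]=40
step 7: P0: store L0 := 42  ⟶  MII  (L0)  txn=BusUpgr  M[L0]=40
step 8: P2: load  L0  ⟶  OIS  (L0)  txn=BusRd  M[L0]=40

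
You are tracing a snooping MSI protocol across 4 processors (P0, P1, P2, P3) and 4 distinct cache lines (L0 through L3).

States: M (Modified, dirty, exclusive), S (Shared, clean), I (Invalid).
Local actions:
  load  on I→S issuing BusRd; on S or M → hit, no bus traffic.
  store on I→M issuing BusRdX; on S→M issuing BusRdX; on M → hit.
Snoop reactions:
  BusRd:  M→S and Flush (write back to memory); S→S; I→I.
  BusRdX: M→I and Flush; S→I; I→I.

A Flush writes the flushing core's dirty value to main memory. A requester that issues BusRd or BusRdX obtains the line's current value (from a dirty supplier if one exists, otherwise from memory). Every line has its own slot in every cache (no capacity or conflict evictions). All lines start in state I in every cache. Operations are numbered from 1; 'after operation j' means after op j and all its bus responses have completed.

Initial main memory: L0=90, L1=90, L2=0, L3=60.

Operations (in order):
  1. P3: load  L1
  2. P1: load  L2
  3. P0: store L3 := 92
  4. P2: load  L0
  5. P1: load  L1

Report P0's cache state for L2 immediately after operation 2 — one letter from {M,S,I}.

state = I

[1] P3: load  L1 | P0:I, P1:I, P2:I, P3:S(90) | bus: BusRd
[2] P1: load  L2 | P0:I, P1:S(0), P2:I, P3:I | bus: BusRd
[3] P0: store L3 := 92 | P0:M(92), P1:I, P2:I, P3:I | bus: BusRdX
[4] P2: load  L0 | P0:I, P1:I, P2:S(90), P3:I | bus: BusRd
[5] P1: load  L1 | P0:I, P1:S(90), P2:I, P3:S(90) | bus: BusRd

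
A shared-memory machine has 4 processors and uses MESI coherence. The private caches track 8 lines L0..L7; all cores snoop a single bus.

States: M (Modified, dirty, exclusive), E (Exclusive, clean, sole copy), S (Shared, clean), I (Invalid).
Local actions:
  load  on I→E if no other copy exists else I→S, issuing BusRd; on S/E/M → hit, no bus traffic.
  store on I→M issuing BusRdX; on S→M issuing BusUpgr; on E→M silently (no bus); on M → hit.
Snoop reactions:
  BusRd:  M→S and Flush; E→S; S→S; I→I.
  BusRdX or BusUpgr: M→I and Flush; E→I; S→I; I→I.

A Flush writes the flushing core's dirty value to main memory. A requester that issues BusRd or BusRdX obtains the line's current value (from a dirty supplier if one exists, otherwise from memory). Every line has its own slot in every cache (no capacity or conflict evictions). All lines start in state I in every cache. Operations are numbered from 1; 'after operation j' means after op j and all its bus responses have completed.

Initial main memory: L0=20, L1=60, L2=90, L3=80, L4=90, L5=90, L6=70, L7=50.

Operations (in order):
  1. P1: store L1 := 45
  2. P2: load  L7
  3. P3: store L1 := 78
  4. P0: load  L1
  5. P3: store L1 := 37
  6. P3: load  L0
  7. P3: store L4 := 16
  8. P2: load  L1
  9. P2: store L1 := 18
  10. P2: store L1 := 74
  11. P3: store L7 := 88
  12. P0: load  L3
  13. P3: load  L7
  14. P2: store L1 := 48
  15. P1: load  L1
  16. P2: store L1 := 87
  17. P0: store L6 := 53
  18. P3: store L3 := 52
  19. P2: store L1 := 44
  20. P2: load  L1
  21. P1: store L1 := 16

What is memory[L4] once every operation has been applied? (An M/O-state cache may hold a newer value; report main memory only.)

memory[L4] = 90

step 1: P1: store L1 := 45  ⟶  IMII  (L1)  txn=BusRdX  M[L1]=60
step 2: P2: load  L7  ⟶  IIEI  (L7)  txn=BusRd  M[L7]=50
step 3: P3: store L1 := 78  ⟶  IIIM  (L1)  txn=BusRdX+Flush  M[L1]=45
step 4: P0: load  L1  ⟶  SIIS  (L1)  txn=BusRd+Flush  M[L1]=78
step 5: P3: store L1 := 37  ⟶  IIIM  (L1)  txn=BusUpgr  M[L1]=78
step 6: P3: load  L0  ⟶  IIIE  (L0)  txn=BusRd  M[L0]=20
step 7: P3: store L4 := 16  ⟶  IIIM  (L4)  txn=BusRdX  M[L4]=90
step 8: P2: load  L1  ⟶  IISS  (L1)  txn=BusRd+Flush  M[L1]=37
step 9: P2: store L1 := 18  ⟶  IIMI  (L1)  txn=BusUpgr  M[L1]=37
step 10: P2: store L1 := 74  ⟶  IIMI  (L1)  txn=∅  M[L1]=37
step 11: P3: store L7 := 88  ⟶  IIIM  (L7)  txn=BusRdX  M[L7]=50
step 12: P0: load  L3  ⟶  EIII  (L3)  txn=BusRd  M[L3]=80
step 13: P3: load  L7  ⟶  IIIM  (L7)  txn=∅  M[L7]=50
step 14: P2: store L1 := 48  ⟶  IIMI  (L1)  txn=∅  M[L1]=37
step 15: P1: load  L1  ⟶  ISSI  (L1)  txn=BusRd+Flush  M[L1]=48
step 16: P2: store L1 := 87  ⟶  IIMI  (L1)  txn=BusUpgr  M[L1]=48
step 17: P0: store L6 := 53  ⟶  MIII  (L6)  txn=BusRdX  M[L6]=70
step 18: P3: store L3 := 52  ⟶  IIIM  (L3)  txn=BusRdX  M[L3]=80
step 19: P2: store L1 := 44  ⟶  IIMI  (L1)  txn=∅  M[L1]=48
step 20: P2: load  L1  ⟶  IIMI  (L1)  txn=∅  M[L1]=48
step 21: P1: store L1 := 16  ⟶  IMII  (L1)  txn=BusRdX+Flush  M[L1]=44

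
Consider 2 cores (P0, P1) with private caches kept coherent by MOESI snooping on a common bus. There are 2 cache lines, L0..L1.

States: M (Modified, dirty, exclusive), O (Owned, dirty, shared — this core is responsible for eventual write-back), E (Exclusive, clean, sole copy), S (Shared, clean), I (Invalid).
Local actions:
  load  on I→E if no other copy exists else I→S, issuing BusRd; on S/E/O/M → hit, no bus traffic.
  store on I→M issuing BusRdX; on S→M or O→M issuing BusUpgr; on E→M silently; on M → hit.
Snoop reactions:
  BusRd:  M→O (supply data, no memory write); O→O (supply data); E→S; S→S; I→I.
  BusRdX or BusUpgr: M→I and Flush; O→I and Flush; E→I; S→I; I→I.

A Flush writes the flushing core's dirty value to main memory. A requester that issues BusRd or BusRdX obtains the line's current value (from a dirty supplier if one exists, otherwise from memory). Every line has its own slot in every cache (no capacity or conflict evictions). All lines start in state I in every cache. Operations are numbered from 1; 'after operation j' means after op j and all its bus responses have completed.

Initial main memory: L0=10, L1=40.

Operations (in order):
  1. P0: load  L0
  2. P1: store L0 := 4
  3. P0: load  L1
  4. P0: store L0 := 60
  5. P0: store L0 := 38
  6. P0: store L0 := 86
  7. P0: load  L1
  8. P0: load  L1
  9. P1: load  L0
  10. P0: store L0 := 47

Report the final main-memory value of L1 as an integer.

memory[L1] = 40

step 1: P0: load  L0  ⟶  EI  (L0)  txn=BusRd  M[L0]=10
step 2: P1: store L0 := 4  ⟶  IM  (L0)  txn=BusRdX  M[L0]=10
step 3: P0: load  L1  ⟶  EI  (L1)  txn=BusRd  M[L1]=40
step 4: P0: store L0 := 60  ⟶  MI  (L0)  txn=BusRdX+Flush  M[L0]=4
step 5: P0: store L0 := 38  ⟶  MI  (L0)  txn=∅  M[L0]=4
step 6: P0: store L0 := 86  ⟶  MI  (L0)  txn=∅  M[L0]=4
step 7: P0: load  L1  ⟶  EI  (L1)  txn=∅  M[L1]=40
step 8: P0: load  L1  ⟶  EI  (L1)  txn=∅  M[L1]=40
step 9: P1: load  L0  ⟶  OS  (L0)  txn=BusRd  M[L0]=4
step 10: P0: store L0 := 47  ⟶  MI  (L0)  txn=BusUpgr  M[L0]=4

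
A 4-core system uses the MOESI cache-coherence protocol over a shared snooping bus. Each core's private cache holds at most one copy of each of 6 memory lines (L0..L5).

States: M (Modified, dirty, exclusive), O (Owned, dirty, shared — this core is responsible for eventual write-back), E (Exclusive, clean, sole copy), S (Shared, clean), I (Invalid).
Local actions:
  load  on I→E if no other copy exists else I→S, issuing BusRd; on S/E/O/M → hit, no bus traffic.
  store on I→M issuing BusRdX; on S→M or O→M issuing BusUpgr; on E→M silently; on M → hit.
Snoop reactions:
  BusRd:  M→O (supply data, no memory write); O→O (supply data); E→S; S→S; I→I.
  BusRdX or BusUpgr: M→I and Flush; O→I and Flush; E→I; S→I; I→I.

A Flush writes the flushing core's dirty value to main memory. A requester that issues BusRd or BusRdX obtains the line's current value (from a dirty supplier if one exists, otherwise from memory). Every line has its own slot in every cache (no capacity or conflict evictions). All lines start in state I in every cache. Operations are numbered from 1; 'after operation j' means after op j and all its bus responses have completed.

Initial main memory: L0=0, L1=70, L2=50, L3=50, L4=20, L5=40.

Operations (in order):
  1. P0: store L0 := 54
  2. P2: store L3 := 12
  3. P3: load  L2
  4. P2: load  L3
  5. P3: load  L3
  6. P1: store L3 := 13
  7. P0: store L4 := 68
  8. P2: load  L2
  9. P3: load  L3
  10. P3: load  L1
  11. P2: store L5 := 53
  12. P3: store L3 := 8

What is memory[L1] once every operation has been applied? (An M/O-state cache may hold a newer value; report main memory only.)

[1] P0: store L0 := 54 | P0:M(54), P1:I, P2:I, P3:I | bus: BusRdX
[2] P2: store L3 := 12 | P0:I, P1:I, P2:M(12), P3:I | bus: BusRdX
[3] P3: load  L2 | P0:I, P1:I, P2:I, P3:E(50) | bus: BusRd
[4] P2: load  L3 | P0:I, P1:I, P2:M(12), P3:I | bus: none
[5] P3: load  L3 | P0:I, P1:I, P2:O(12), P3:S(12) | bus: BusRd
[6] P1: store L3 := 13 | P0:I, P1:M(13), P2:I, P3:I | bus: BusRdX,Flush
[7] P0: store L4 := 68 | P0:M(68), P1:I, P2:I, P3:I | bus: BusRdX
[8] P2: load  L2 | P0:I, P1:I, P2:S(50), P3:S(50) | bus: BusRd
[9] P3: load  L3 | P0:I, P1:O(13), P2:I, P3:S(13) | bus: BusRd
[10] P3: load  L1 | P0:I, P1:I, P2:I, P3:E(70) | bus: BusRd
[11] P2: store L5 := 53 | P0:I, P1:I, P2:M(53), P3:I | bus: BusRdX
[12] P3: store L3 := 8 | P0:I, P1:I, P2:I, P3:M(8) | bus: BusUpgr,Flush

memory[L1] = 70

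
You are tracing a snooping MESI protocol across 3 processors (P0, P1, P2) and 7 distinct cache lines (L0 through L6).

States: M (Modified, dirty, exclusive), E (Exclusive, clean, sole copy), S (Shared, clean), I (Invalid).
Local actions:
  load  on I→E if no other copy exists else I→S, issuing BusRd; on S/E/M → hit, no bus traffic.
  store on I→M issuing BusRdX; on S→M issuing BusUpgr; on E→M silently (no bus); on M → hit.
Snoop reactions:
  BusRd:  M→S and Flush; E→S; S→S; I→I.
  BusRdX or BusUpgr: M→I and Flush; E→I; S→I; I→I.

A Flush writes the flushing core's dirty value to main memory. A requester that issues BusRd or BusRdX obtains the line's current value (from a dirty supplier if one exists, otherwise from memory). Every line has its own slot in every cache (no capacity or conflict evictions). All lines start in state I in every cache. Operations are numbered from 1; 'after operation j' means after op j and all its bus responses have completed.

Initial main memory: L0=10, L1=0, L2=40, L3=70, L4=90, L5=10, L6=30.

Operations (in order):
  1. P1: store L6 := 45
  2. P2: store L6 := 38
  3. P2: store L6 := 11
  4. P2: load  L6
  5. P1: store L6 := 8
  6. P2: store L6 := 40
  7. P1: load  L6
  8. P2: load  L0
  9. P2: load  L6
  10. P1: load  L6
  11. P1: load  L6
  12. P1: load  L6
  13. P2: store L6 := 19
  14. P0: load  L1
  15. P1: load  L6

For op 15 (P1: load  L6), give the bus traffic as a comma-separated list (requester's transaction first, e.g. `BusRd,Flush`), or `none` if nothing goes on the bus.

bus = BusRd,Flush

1. P1: store L6 := 45  bus=[BusRdX]  L6: P0=I P1=M P2=I  mem[L6]=30
2. P2: store L6 := 38  bus=[BusRdX,Flush]  L6: P0=I P1=I P2=M  mem[L6]=45
3. P2: store L6 := 11  bus=[-]  L6: P0=I P1=I P2=M  mem[L6]=45
4. P2: load  L6  bus=[-]  L6: P0=I P1=I P2=M  mem[L6]=45
5. P1: store L6 := 8  bus=[BusRdX,Flush]  L6: P0=I P1=M P2=I  mem[L6]=11
6. P2: store L6 := 40  bus=[BusRdX,Flush]  L6: P0=I P1=I P2=M  mem[L6]=8
7. P1: load  L6  bus=[BusRd,Flush]  L6: P0=I P1=S P2=S  mem[L6]=40
8. P2: load  L0  bus=[BusRd]  L0: P0=I P1=I P2=E  mem[L0]=10
9. P2: load  L6  bus=[-]  L6: P0=I P1=S P2=S  mem[L6]=40
10. P1: load  L6  bus=[-]  L6: P0=I P1=S P2=S  mem[L6]=40
11. P1: load  L6  bus=[-]  L6: P0=I P1=S P2=S  mem[L6]=40
12. P1: load  L6  bus=[-]  L6: P0=I P1=S P2=S  mem[L6]=40
13. P2: store L6 := 19  bus=[BusUpgr]  L6: P0=I P1=I P2=M  mem[L6]=40
14. P0: load  L1  bus=[BusRd]  L1: P0=E P1=I P2=I  mem[L1]=0
15. P1: load  L6  bus=[BusRd,Flush]  L6: P0=I P1=S P2=S  mem[L6]=19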